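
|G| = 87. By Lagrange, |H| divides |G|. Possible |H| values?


Lagrange's theorem: |H| divides |G|
|G| = 87
Divisors of 87: 1, 3, 29, 87

Possible subgroup orders: {1, 3, 29, 87}


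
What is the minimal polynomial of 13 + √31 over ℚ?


Let α = 13 + √31. Then α - 13 = √31, so (α - 13)² = 31, giving α² - 26α + 138 = 0. Degree 2 and α ∉ ℚ, so this is the minimal polynomial.

Minimal polynomial: x² - 26x + 138


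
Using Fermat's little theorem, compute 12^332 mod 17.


Fermat's little theorem: if p is prime and gcd(a,p)=1, then a^(p-1) ≡ 1 (mod p)
p = 17 is prime, gcd(12,17) = 1
Reduce exponent: 332 mod 16 = 12
So 12^332 ≡ 12^12 (mod 17)
12^12 mod 17 = 4

12^332 ≡ 4 (mod 17)


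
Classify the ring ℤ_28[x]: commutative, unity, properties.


ℤ_28 has zero divisors (2·14 ≡ 0), and these lift to constant zero divisors in ℤ_28[x]; so not an integral domain
Commutative: Yes
Integral domain: No
Has unity: Yes

ℤ_28[x]: Commutative=Yes, Unity=Yes


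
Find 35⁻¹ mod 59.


Use the extended Euclidean algorithm to write 1 = 35·s + 59·t; then s mod 59 is the inverse.
Euclidean algorithm:
  35 = 0·59 + 35
  59 = 1·35 + 24
  35 = 1·24 + 11
  24 = 2·11 + 2
  11 = 5·2 + 1
  2 = 2·1 + 0
gcd(35,59) = 1
Back-substitution gives: 35·(27) + 59·(-16) = 1
So 35⁻¹ ≡ 27 ≡ 27 (mod 59)
Check: 35 × 27 = 945 ≡ 1 (mod 59) ✓

35⁻¹ ≡ 27 (mod 59)


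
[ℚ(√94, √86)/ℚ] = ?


[ℚ(√94,√86):ℚ] = [ℚ(√94,√86):ℚ(√94)]·[ℚ(√94):ℚ] = 2·2 = 4

[ℚ(√94, √86)/ℚ] = 4


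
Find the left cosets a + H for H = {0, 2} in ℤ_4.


H = {0, 2}, |H| = 2
Number of cosets = |G|/|H| = 4/2 = 2
0 + H = {0, 2}
1 + H = {1, 3}

Cosets: 0+H={0,2}; 1+H={1,3}


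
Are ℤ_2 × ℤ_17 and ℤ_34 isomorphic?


Comparing ℤ_2 × ℤ_17 and ℤ_34:
gcd(2,17) = 1, so ℤ_2 × ℤ_17 ≅ ℤ_34 (CRT)

Yes, ℤ_2 × ℤ_17 ≅ ℤ_34


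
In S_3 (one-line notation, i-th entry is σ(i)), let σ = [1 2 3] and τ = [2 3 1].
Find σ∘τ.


σ∘τ: apply τ first, then σ
1 →τ 2 →σ 2
2 →τ 3 →σ 3
3 →τ 1 →σ 1

σ∘τ = [2 3 1]


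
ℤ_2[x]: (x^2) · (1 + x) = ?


Expand and collect like terms; reduce coefficients mod 2:
x^0: 0·1 = 0 ≡ 0 (mod 2)
x^1: 0·1 + 0·1 = 0 ≡ 0 (mod 2)
x^2: 0·1 + 1·1 = 1 ≡ 1 (mod 2)
x^3: 1·1 = 1 ≡ 1 (mod 2)
Result: x^2 + x^3

f · g = x^2 + x^3


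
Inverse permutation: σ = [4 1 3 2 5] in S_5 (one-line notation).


To find σ⁻¹, swap domain and range:
σ(1) = 4 → σ⁻¹(4) = 1
σ(2) = 1 → σ⁻¹(1) = 2
σ(3) = 3 → σ⁻¹(3) = 3
σ(4) = 2 → σ⁻¹(2) = 4
σ(5) = 5 → σ⁻¹(5) = 5

σ⁻¹ = [2 4 3 1 5]


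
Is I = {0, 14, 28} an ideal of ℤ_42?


Check ideal conditions for I = {0, 14, 28} in ℤ_42:
(1) I is an additive subgroup? Yes
(2) For r ∈ ℤ_42 and a ∈ I: r·a ∈ I? Yes

Yes, I is an ideal of ℤ_42


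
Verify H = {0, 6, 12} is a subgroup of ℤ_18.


Subgroup test for H = {0, 6, 12} in (ℤ_18, +):
(1) 0 ∈ H? Yes
(2) Closure: for all a,b ∈ H, (a+b) mod 18 ∈ H? Yes
(3) Inverses: for all a ∈ H, -a mod 18 ∈ H? Yes

Yes, H is a subgroup of ℤ_18


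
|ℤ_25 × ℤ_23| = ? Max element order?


|ℤ_25 × ℤ_23| = 25 × 23 = 575
Max element order = lcm(25,23) = 575
Cyclic? Yes (gcd=1)

|ℤ_25×ℤ_23| = 575, max element order = 575


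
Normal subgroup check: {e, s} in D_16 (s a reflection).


H = {e, s} in D_16 (s a reflection)
r·s·r⁻¹ = sr⁻² ≠ s for n ≥ 3, so {e, s} is not closed under conjugation

No, not a normal subgroup


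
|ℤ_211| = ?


ℤ_n has n elements.

|ℤ_211| = 211


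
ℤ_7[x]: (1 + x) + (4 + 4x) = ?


Add coefficients mod 7:
x^0: 1 + 4 = 5 (mod 7)
x^1: 1 + 4 = 5 (mod 7)
Result: 5 + 5x

f + g = 5 + 5x


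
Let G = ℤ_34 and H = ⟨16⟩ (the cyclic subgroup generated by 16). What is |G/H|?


|⟨16⟩| = n / gcd(16, 34) = 34 / 2 = 17
H is normal (ℤ_34 is abelian).
|G/H| = |G| / |H| = 34 / 17 = 2

|G/H| = 2


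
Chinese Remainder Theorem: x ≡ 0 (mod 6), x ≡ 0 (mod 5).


m₁ = 6, m₂ = 5, gcd = 1, so CRT applies. M = m₁·m₂ = 30
Let M₁ = M/m₁ = 5, M₂ = M/m₂ = 6
Find y₁ ≡ M₁⁻¹ (mod m₁): 5⁻¹ ≡ 5 (mod 6)
Find y₂ ≡ M₂⁻¹ (mod m₂): 6⁻¹ ≡ 1 (mod 5)
x = a₁·M₁·y₁ + a₂·M₂·y₂ = 0·5·5 + 0·6·1 = 0
Reduce mod 30: x ≡ 0
Check: 0 mod 6 = 0 ✓, 0 mod 5 = 0 ✓

x ≡ 0 (mod 30)


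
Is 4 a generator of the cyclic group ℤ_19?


g generates ℤ_n iff gcd(g, n) = 1
gcd(4, 19) = 1
Since gcd = 1, 4 is a generator.

Yes, 4 generates ℤ_19


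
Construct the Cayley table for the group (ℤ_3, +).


Elements: {0, 1, 2}
Operation: addition mod 3
Entry (a, b) = (a + b) mod 3

Cayley table:
  | 0 | 1 | 2
0 | 0 | 1 | 2
1 | 1 | 2 | 0
2 | 2 | 0 | 1


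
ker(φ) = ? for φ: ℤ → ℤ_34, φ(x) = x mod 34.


Kernel = preimage of identity
ker(φ) = {x ∈ ℤ : x ≡ 0 (mod 34)} = 34ℤ = {0, ±34, ±68, ...}

ker(φ) = 34ℤ


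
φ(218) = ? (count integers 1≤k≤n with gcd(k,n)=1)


Factor n: 218 = 2 × 109
φ(n) = n · ∏(1 - 1/p) over distinct primes p | n
φ(218) = 218 · (1 - 1/2) · (1 - 1/109) = 108

φ(218) = 108


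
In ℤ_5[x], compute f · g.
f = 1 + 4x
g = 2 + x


Expand and collect like terms; reduce coefficients mod 5:
x^0: 1·2 = 2 ≡ 2 (mod 5)
x^1: 1·1 + 4·2 = 9 ≡ 4 (mod 5)
x^2: 4·1 = 4 ≡ 4 (mod 5)
Result: 2 + 4x + 4x^2

f · g = 2 + 4x + 4x^2


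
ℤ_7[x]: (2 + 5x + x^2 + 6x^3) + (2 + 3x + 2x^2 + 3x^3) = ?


Add coefficients mod 7:
x^0: 2 + 2 = 4 (mod 7)
x^1: 5 + 3 = 1 (mod 7)
x^2: 1 + 2 = 3 (mod 7)
x^3: 6 + 3 = 2 (mod 7)
Result: 4 + x + 3x^2 + 2x^3

f + g = 4 + x + 3x^2 + 2x^3


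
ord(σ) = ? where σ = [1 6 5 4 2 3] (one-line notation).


Cycle decomposition: (2 6 3 5)
Cycle lengths: 4
Order = lcm(4) = 4

ord(σ) = 4


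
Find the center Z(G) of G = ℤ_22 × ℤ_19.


Z(G) = {g ∈ G | gx = xg for all x ∈ G}
Direct product of abelian groups is abelian, so Z(G) = G

Z(ℤ_22 × ℤ_19) = ℤ_22 × ℤ_19


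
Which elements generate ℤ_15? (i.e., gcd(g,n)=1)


g generates ℤ_n iff gcd(g,n) = 1
Checking each g ∈ {1,...,14}:
gcd(1,15) = 1
gcd(2,15) = 1
gcd(3,15) = 3
gcd(4,15) = 1
gcd(5,15) = 5
gcd(6,15) = 3
gcd(7,15) = 1
gcd(8,15) = 1
gcd(9,15) = 3
gcd(10,15) = 5
gcd(11,15) = 1
gcd(12,15) = 3
gcd(13,15) = 1
gcd(14,15) = 1
Generators: {1, 2, 4, 7, 8, 11, 13, 14}
Number of generators = φ(15) = 8

Generators of ℤ_15 = {1, 2, 4, 7, 8, 11, 13, 14}


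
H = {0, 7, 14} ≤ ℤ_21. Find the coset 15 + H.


15 + H = {15 + h (mod 21) : h ∈ H}
15+0=15, 15+7=1, 15+14=8
15 + H = {1, 8, 15} = 1 + H

15 + H = {1, 8, 15}


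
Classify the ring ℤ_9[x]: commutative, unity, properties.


ℤ_9 has zero divisors (3·3 ≡ 0), and these lift to constant zero divisors in ℤ_9[x]; so not an integral domain
Commutative: Yes
Integral domain: No
Has unity: Yes

ℤ_9[x]: Commutative=Yes, Unity=Yes


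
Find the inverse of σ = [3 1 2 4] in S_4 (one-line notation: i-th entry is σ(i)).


To find σ⁻¹, swap domain and range:
σ(1) = 3 → σ⁻¹(3) = 1
σ(2) = 1 → σ⁻¹(1) = 2
σ(3) = 2 → σ⁻¹(2) = 3
σ(4) = 4 → σ⁻¹(4) = 4

σ⁻¹ = [2 3 1 4]


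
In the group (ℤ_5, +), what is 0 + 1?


Operation: addition mod 5
0 + 1 = (a + b) mod 5 with a = 0, b = 1

0 + 1 = 1


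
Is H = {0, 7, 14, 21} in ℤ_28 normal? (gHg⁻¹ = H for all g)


H = {0, 7, 14, 21} in ℤ_28
ℤ_28 is abelian; every subgroup of an abelian group is normal

Yes, normal subgroup


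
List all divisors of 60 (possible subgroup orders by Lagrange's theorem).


Lagrange's theorem: |H| divides |G|
|G| = 60
Divisors of 60: 1, 2, 3, 4, 5, 6, 10, 12, 15, 20, 30, 60

Possible subgroup orders: {1, 2, 3, 4, 5, 6, 10, 12, 15, 20, 30, 60}


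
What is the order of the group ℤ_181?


ℤ_n has n elements.

|ℤ_181| = 181


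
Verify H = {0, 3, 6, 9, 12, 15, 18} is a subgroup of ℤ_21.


Subgroup test for H = {0, 3, 6, 9, 12, 15, 18} in (ℤ_21, +):
(1) 0 ∈ H? Yes
(2) Closure: for all a,b ∈ H, (a+b) mod 21 ∈ H? Yes
(3) Inverses: for all a ∈ H, -a mod 21 ∈ H? Yes

Yes, H is a subgroup of ℤ_21


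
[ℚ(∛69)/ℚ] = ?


∛69 has minimal polynomial x³ - 69 (irreducible over ℚ since 69 is not a perfect cube)

[ℚ(∛69)/ℚ] = 3


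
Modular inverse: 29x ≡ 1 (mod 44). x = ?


Use the extended Euclidean algorithm to write 1 = 29·s + 44·t; then s mod 44 is the inverse.
Euclidean algorithm:
  29 = 0·44 + 29
  44 = 1·29 + 15
  29 = 1·15 + 14
  15 = 1·14 + 1
  14 = 14·1 + 0
gcd(29,44) = 1
Back-substitution gives: 29·(-3) + 44·(2) = 1
So 29⁻¹ ≡ -3 ≡ 41 (mod 44)
Check: 29 × 41 = 1189 ≡ 1 (mod 44) ✓

29⁻¹ ≡ 41 (mod 44)


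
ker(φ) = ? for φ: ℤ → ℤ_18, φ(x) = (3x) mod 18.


Kernel = preimage of identity
ker(φ) = {x ∈ ℤ : 3x ≡ 0 (mod 18)}. gcd(3,18) = 3, so 3x ≡ 0 (mod 18) ⟺ x ≡ 0 (mod 18/3 = 6). Hence ker(φ) = 6ℤ

ker(φ) = 6ℤ


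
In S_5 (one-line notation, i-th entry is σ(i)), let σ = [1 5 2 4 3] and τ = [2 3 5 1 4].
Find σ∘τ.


σ∘τ: apply τ first, then σ
1 →τ 2 →σ 5
2 →τ 3 →σ 2
3 →τ 5 →σ 3
4 →τ 1 →σ 1
5 →τ 4 →σ 4

σ∘τ = [5 2 3 1 4]


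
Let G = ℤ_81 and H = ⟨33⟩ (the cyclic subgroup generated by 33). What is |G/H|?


|⟨33⟩| = n / gcd(33, 81) = 81 / 3 = 27
H is normal (ℤ_81 is abelian).
|G/H| = |G| / |H| = 81 / 27 = 3

|G/H| = 3


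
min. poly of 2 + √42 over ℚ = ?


Let α = 2 + √42. Then α - 2 = √42, so (α - 2)² = 42, giving α² - 4α - 38 = 0. Degree 2 and α ∉ ℚ, so this is the minimal polynomial.

Minimal polynomial: x² - 4x - 38


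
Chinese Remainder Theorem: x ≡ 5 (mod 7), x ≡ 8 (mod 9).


m₁ = 7, m₂ = 9, gcd = 1, so CRT applies. M = m₁·m₂ = 63
Let M₁ = M/m₁ = 9, M₂ = M/m₂ = 7
Find y₁ ≡ M₁⁻¹ (mod m₁): 9⁻¹ ≡ 4 (mod 7)
Find y₂ ≡ M₂⁻¹ (mod m₂): 7⁻¹ ≡ 4 (mod 9)
x = a₁·M₁·y₁ + a₂·M₂·y₂ = 5·9·4 + 8·7·4 = 404
Reduce mod 63: x ≡ 26
Check: 26 mod 7 = 5 ✓, 26 mod 9 = 8 ✓

x ≡ 26 (mod 63)


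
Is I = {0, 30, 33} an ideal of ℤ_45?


Check ideal conditions for I = {0, 30, 33} in ℤ_45:
(1) I is an additive subgroup? No
(2) For r ∈ ℤ_45 and a ∈ I: r·a ∈ I? No  [counterexample: r=2, a=30, r·a mod 45 = 15 ∉ I]

No, I is not an ideal of ℤ_45


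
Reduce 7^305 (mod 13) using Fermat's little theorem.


Fermat's little theorem: if p is prime and gcd(a,p)=1, then a^(p-1) ≡ 1 (mod p)
p = 13 is prime, gcd(7,13) = 1
Reduce exponent: 305 mod 12 = 5
So 7^305 ≡ 7^5 (mod 13)
7^5 mod 13 = 11

7^305 ≡ 11 (mod 13)


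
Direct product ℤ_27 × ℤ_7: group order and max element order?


|ℤ_27 × ℤ_7| = 27 × 7 = 189
Max element order = lcm(27,7) = 189
Cyclic? Yes (gcd=1)

|ℤ_27×ℤ_7| = 189, max element order = 189


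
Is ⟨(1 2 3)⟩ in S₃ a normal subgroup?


H = ⟨(1 2 3)⟩ in S₃
⟨(1 2 3)⟩ has order 3 and index 2 in S₃; index-2 subgroups are normal

Yes, normal subgroup


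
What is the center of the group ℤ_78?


Z(G) = {g ∈ G | gx = xg for all x ∈ G}
ℤ_78 is abelian, so Z(G) = G

Z(ℤ_78) = ℤ_78


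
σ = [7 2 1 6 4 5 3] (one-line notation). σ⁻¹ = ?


To find σ⁻¹, swap domain and range:
σ(1) = 7 → σ⁻¹(7) = 1
σ(2) = 2 → σ⁻¹(2) = 2
σ(3) = 1 → σ⁻¹(1) = 3
σ(4) = 6 → σ⁻¹(6) = 4
σ(5) = 4 → σ⁻¹(4) = 5
σ(6) = 5 → σ⁻¹(5) = 6
σ(7) = 3 → σ⁻¹(3) = 7

σ⁻¹ = [3 2 7 5 6 4 1]


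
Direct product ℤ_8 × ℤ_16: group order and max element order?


|ℤ_8 × ℤ_16| = 8 × 16 = 128
Max element order = lcm(8,16) = 16
Cyclic? No (gcd=8)

|ℤ_8×ℤ_16| = 128, max element order = 16


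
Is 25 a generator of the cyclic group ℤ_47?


g generates ℤ_n iff gcd(g, n) = 1
gcd(25, 47) = 1
Since gcd = 1, 25 is a generator.

Yes, 25 generates ℤ_47


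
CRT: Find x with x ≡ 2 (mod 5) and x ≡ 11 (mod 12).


m₁ = 5, m₂ = 12, gcd = 1, so CRT applies. M = m₁·m₂ = 60
Let M₁ = M/m₁ = 12, M₂ = M/m₂ = 5
Find y₁ ≡ M₁⁻¹ (mod m₁): 12⁻¹ ≡ 3 (mod 5)
Find y₂ ≡ M₂⁻¹ (mod m₂): 5⁻¹ ≡ 5 (mod 12)
x = a₁·M₁·y₁ + a₂·M₂·y₂ = 2·12·3 + 11·5·5 = 347
Reduce mod 60: x ≡ 47
Check: 47 mod 5 = 2 ✓, 47 mod 12 = 11 ✓

x ≡ 47 (mod 60)


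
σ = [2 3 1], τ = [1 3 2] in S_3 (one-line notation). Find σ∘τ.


σ∘τ: apply τ first, then σ
1 →τ 1 →σ 2
2 →τ 3 →σ 1
3 →τ 2 →σ 3

σ∘τ = [2 1 3]


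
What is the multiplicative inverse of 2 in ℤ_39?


Use the extended Euclidean algorithm to write 1 = 2·s + 39·t; then s mod 39 is the inverse.
Euclidean algorithm:
  2 = 0·39 + 2
  39 = 19·2 + 1
  2 = 2·1 + 0
gcd(2,39) = 1
Back-substitution gives: 2·(-19) + 39·(1) = 1
So 2⁻¹ ≡ -19 ≡ 20 (mod 39)
Check: 2 × 20 = 40 ≡ 1 (mod 39) ✓

2⁻¹ ≡ 20 (mod 39)


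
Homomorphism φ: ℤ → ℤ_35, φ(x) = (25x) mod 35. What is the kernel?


Kernel = preimage of identity
ker(φ) = {x ∈ ℤ : 25x ≡ 0 (mod 35)}. gcd(25,35) = 5, so 25x ≡ 0 (mod 35) ⟺ x ≡ 0 (mod 35/5 = 7). Hence ker(φ) = 7ℤ

ker(φ) = 7ℤ


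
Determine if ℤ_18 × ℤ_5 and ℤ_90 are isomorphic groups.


Comparing ℤ_18 × ℤ_5 and ℤ_90:
gcd(18,5) = 1, so ℤ_18 × ℤ_5 ≅ ℤ_90 (CRT)

Yes, ℤ_18 × ℤ_5 ≅ ℤ_90


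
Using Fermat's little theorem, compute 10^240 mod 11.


Fermat's little theorem: if p is prime and gcd(a,p)=1, then a^(p-1) ≡ 1 (mod p)
p = 11 is prime, gcd(10,11) = 1
Reduce exponent: 240 mod 10 = 0
So 10^240 ≡ 10^0 (mod 11)
10^0 = 1

10^240 ≡ 1 (mod 11)


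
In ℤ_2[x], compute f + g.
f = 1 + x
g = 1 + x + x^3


Add coefficients mod 2:
x^0: 1 + 1 = 0 (mod 2)
x^1: 1 + 1 = 0 (mod 2)
x^2: 0 + 0 = 0 (mod 2)
x^3: 0 + 1 = 1 (mod 2)
Result: x^3

f + g = x^3


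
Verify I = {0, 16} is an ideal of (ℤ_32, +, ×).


Check ideal conditions for I = {0, 16} in ℤ_32:
(1) I is an additive subgroup? Yes
(2) For r ∈ ℤ_32 and a ∈ I: r·a ∈ I? Yes

Yes, I is an ideal of ℤ_32


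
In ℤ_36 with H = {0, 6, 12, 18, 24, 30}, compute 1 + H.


1 + H = {1 + h (mod 36) : h ∈ H}
1+0=1, 1+6=7, 1+12=13, 1+18=19, 1+24=25, 1+30=31

1 + H = {1, 7, 13, 19, 25, 31}


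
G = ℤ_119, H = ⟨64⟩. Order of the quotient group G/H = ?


|⟨64⟩| = n / gcd(64, 119) = 119 / 1 = 119
H is normal (ℤ_119 is abelian).
|G/H| = |G| / |H| = 119 / 119 = 1

|G/H| = 1


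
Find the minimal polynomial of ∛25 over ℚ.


∛25 satisfies x³ - 25 = 0, irreducible over ℚ (no rational root; 25 is not a perfect cube)

Minimal polynomial: x³ - 25


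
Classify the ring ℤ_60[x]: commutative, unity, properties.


ℤ_60 has zero divisors (2·30 ≡ 0), and these lift to constant zero divisors in ℤ_60[x]; so not an integral domain
Commutative: Yes
Integral domain: No
Has unity: Yes

ℤ_60[x]: Commutative=Yes, Unity=Yes


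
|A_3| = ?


|A_n| = n!/2 (even permutations)
|A_3| = 3!/2 = 6/2 = 3

|A_3| = 3


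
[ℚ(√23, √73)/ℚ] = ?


[ℚ(√23,√73):ℚ] = [ℚ(√23,√73):ℚ(√23)]·[ℚ(√23):ℚ] = 2·2 = 4

[ℚ(√23, √73)/ℚ] = 4


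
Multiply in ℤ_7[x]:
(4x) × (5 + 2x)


Expand and collect like terms; reduce coefficients mod 7:
x^0: 0·5 = 0 ≡ 0 (mod 7)
x^1: 0·2 + 4·5 = 20 ≡ 6 (mod 7)
x^2: 4·2 = 8 ≡ 1 (mod 7)
Result: 6x + x^2

f · g = 6x + x^2


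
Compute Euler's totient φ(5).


φ(n) = count of k ∈ {1,...,n} with gcd(k,n)=1
Coprimes to 5: {1, 2, 3, 4}
Count: 4

φ(5) = 4


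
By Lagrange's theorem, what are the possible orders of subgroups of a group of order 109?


Lagrange's theorem: |H| divides |G|
|G| = 109
Divisors of 109: 1, 109

Possible subgroup orders: {1, 109}


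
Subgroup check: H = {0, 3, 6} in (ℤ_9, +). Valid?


Subgroup test for H = {0, 3, 6} in (ℤ_9, +):
(1) 0 ∈ H? Yes
(2) Closure: for all a,b ∈ H, (a+b) mod 9 ∈ H? Yes
(3) Inverses: for all a ∈ H, -a mod 9 ∈ H? Yes

Yes, H is a subgroup of ℤ_9


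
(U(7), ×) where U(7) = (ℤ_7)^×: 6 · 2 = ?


Operation: multiplication mod 7
6 · 2 = (a × b) mod 7 with a = 6, b = 2

6 · 2 = 5


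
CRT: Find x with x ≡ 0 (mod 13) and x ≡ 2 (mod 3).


m₁ = 13, m₂ = 3, gcd = 1, so CRT applies. M = m₁·m₂ = 39
Let M₁ = M/m₁ = 3, M₂ = M/m₂ = 13
Find y₁ ≡ M₁⁻¹ (mod m₁): 3⁻¹ ≡ 9 (mod 13)
Find y₂ ≡ M₂⁻¹ (mod m₂): 13⁻¹ ≡ 1 (mod 3)
x = a₁·M₁·y₁ + a₂·M₂·y₂ = 0·3·9 + 2·13·1 = 26
Reduce mod 39: x ≡ 26
Check: 26 mod 13 = 0 ✓, 26 mod 3 = 2 ✓

x ≡ 26 (mod 39)


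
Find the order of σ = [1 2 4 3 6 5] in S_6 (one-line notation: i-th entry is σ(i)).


Cycle decomposition: (3 4) (5 6)
Cycle lengths: 2, 2
Order = lcm(2, 2) = 2

ord(σ) = 2


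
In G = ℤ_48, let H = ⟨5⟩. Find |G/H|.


|⟨5⟩| = n / gcd(5, 48) = 48 / 1 = 48
H is normal (ℤ_48 is abelian).
|G/H| = |G| / |H| = 48 / 48 = 1

|G/H| = 1


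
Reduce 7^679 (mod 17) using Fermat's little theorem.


Fermat's little theorem: if p is prime and gcd(a,p)=1, then a^(p-1) ≡ 1 (mod p)
p = 17 is prime, gcd(7,17) = 1
Reduce exponent: 679 mod 16 = 7
So 7^679 ≡ 7^7 (mod 17)
7^7 mod 17 = 12

7^679 ≡ 12 (mod 17)


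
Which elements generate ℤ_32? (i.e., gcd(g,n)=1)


g generates ℤ_n iff gcd(g,n) = 1
Prime factors of 32: 2
Generators are g ∈ {1,...,31} not divisible by any of these primes.
Generators: {1, 3, 5, 7, 9, 11, 13, 15, 17, 19, 21, 23, 25, 27, 29, 31}
Number of generators = φ(32) = 16

Generators of ℤ_32 = {1, 3, 5, 7, 9, 11, 13, 15, 17, 19, 21, 23, 25, 27, 29, 31}


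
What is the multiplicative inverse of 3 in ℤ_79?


Use the extended Euclidean algorithm to write 1 = 3·s + 79·t; then s mod 79 is the inverse.
Euclidean algorithm:
  3 = 0·79 + 3
  79 = 26·3 + 1
  3 = 3·1 + 0
gcd(3,79) = 1
Back-substitution gives: 3·(-26) + 79·(1) = 1
So 3⁻¹ ≡ -26 ≡ 53 (mod 79)
Check: 3 × 53 = 159 ≡ 1 (mod 79) ✓

3⁻¹ ≡ 53 (mod 79)


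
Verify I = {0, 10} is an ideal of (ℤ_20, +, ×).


Check ideal conditions for I = {0, 10} in ℤ_20:
(1) I is an additive subgroup? Yes
(2) For r ∈ ℤ_20 and a ∈ I: r·a ∈ I? Yes

Yes, I is an ideal of ℤ_20


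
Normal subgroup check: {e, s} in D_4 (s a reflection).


H = {e, s} in D_4 (s a reflection)
r·s·r⁻¹ = sr⁻² ≠ s for n ≥ 3, so {e, s} is not closed under conjugation

No, not a normal subgroup


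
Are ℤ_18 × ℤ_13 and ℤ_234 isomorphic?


Comparing ℤ_18 × ℤ_13 and ℤ_234:
gcd(18,13) = 1, so ℤ_18 × ℤ_13 ≅ ℤ_234 (CRT)

Yes, ℤ_18 × ℤ_13 ≅ ℤ_234


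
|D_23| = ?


|D_n| = 2n (n rotations and n reflections)
|D_23| = 2×23 = 46

|D_23| = 46


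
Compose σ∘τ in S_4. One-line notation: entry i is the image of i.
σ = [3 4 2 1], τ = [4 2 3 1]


σ∘τ: apply τ first, then σ
1 →τ 4 →σ 1
2 →τ 2 →σ 4
3 →τ 3 →σ 2
4 →τ 1 →σ 3

σ∘τ = [1 4 2 3]


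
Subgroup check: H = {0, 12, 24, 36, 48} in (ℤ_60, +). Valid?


Subgroup test for H = {0, 12, 24, 36, 48} in (ℤ_60, +):
(1) 0 ∈ H? Yes
(2) Closure: for all a,b ∈ H, (a+b) mod 60 ∈ H? Yes
(3) Inverses: for all a ∈ H, -a mod 60 ∈ H? Yes

Yes, H is a subgroup of ℤ_60


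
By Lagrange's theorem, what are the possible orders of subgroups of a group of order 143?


Lagrange's theorem: |H| divides |G|
|G| = 143
Divisors of 143: 1, 11, 13, 143

Possible subgroup orders: {1, 11, 13, 143}


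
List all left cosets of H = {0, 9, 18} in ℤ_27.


H = {0, 9, 18}, |H| = 3
Number of cosets = |G|/|H| = 27/3 = 9
0 + H = {0, 9, 18}
1 + H = {1, 10, 19}
2 + H = {2, 11, 20}
3 + H = {3, 12, 21}
4 + H = {4, 13, 22}
5 + H = {5, 14, 23}
6 + H = {6, 15, 24}
7 + H = {7, 16, 25}
8 + H = {8, 17, 26}

Cosets: 0+H={0,9,18}; 1+H={1,10,19}; 2+H={2,11,20}; 3+H={3,12,21}; 4+H={4,13,22}; 5+H={5,14,23}; 6+H={6,15,24}; 7+H={7,16,25}; 8+H={8,17,26}


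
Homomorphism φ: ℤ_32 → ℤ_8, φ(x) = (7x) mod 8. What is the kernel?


Kernel = preimage of identity
ker(φ) = {x ∈ ℤ_32 : 7x ≡ 0 (mod 8)}. Since 8 | 32, φ is well-defined. The kernel is the cyclic subgroup ⟨8⟩ of ℤ_32 (order 4), i.e. {0, 8, 16, 24}

ker(φ) = {0, 8, 16, 24}


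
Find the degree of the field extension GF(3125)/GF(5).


GF(3125) = GF(5^5), so the extension degree is 5

[GF(3125)/GF(5)] = 5


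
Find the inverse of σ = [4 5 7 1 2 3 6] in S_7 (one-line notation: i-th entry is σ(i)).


To find σ⁻¹, swap domain and range:
σ(1) = 4 → σ⁻¹(4) = 1
σ(2) = 5 → σ⁻¹(5) = 2
σ(3) = 7 → σ⁻¹(7) = 3
σ(4) = 1 → σ⁻¹(1) = 4
σ(5) = 2 → σ⁻¹(2) = 5
σ(6) = 3 → σ⁻¹(3) = 6
σ(7) = 6 → σ⁻¹(6) = 7

σ⁻¹ = [4 5 6 1 2 7 3]


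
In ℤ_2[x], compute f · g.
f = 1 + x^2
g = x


Expand and collect like terms; reduce coefficients mod 2:
x^0: 1·0 = 0 ≡ 0 (mod 2)
x^1: 1·1 + 0·0 = 1 ≡ 1 (mod 2)
x^2: 0·1 + 1·0 = 0 ≡ 0 (mod 2)
x^3: 1·1 = 1 ≡ 1 (mod 2)
Result: x + x^3

f · g = x + x^3


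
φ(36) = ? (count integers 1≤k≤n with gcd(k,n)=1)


Factor n: 36 = 2^2 × 3^2
φ(n) = n · ∏(1 - 1/p) over distinct primes p | n
φ(36) = 36 · (1 - 1/2) · (1 - 1/3) = 12

φ(36) = 12


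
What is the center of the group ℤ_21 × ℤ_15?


Z(G) = {g ∈ G | gx = xg for all x ∈ G}
Direct product of abelian groups is abelian, so Z(G) = G

Z(ℤ_21 × ℤ_15) = ℤ_21 × ℤ_15


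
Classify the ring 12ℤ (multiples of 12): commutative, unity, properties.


12ℤ is a commutative ring under +,× but has no multiplicative identity (1 ∉ 12ℤ); it has no zero divisors, but without unity it is not an integral domain
Commutative: Yes
Integral domain: No
Has unity: No

12ℤ (multiples of 12): Commutative=Yes, Unity=No


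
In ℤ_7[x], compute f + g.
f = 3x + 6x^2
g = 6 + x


Add coefficients mod 7:
x^0: 0 + 6 = 6 (mod 7)
x^1: 3 + 1 = 4 (mod 7)
x^2: 6 + 0 = 6 (mod 7)
Result: 6 + 4x + 6x^2

f + g = 6 + 4x + 6x^2


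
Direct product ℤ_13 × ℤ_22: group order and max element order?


|ℤ_13 × ℤ_22| = 13 × 22 = 286
Max element order = lcm(13,22) = 286
Cyclic? Yes (gcd=1)

|ℤ_13×ℤ_22| = 286, max element order = 286


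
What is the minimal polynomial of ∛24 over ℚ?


∛24 satisfies x³ - 24 = 0, irreducible over ℚ (no rational root; 24 is not a perfect cube)

Minimal polynomial: x³ - 24


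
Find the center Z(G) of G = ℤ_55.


Z(G) = {g ∈ G | gx = xg for all x ∈ G}
ℤ_55 is abelian, so Z(G) = G

Z(ℤ_55) = ℤ_55


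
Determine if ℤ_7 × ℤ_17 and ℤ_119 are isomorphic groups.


Comparing ℤ_7 × ℤ_17 and ℤ_119:
gcd(7,17) = 1, so ℤ_7 × ℤ_17 ≅ ℤ_119 (CRT)

Yes, ℤ_7 × ℤ_17 ≅ ℤ_119


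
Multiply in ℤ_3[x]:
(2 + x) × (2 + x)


Expand and collect like terms; reduce coefficients mod 3:
x^0: 2·2 = 4 ≡ 1 (mod 3)
x^1: 2·1 + 1·2 = 4 ≡ 1 (mod 3)
x^2: 1·1 = 1 ≡ 1 (mod 3)
Result: 1 + x + x^2

f · g = 1 + x + x^2


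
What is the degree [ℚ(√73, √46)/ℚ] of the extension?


[ℚ(√73,√46):ℚ] = [ℚ(√73,√46):ℚ(√73)]·[ℚ(√73):ℚ] = 2·2 = 4

[ℚ(√73, √46)/ℚ] = 4


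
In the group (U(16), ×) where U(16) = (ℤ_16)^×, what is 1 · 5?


Operation: multiplication mod 16
1 · 5 = (a × b) mod 16 with a = 1, b = 5

1 · 5 = 5


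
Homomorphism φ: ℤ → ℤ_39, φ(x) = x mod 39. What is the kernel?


Kernel = preimage of identity
ker(φ) = {x ∈ ℤ : x ≡ 0 (mod 39)} = 39ℤ = {0, ±39, ±78, ...}

ker(φ) = 39ℤ


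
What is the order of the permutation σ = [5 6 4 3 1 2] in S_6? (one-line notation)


Cycle decomposition: (1 5) (2 6) (3 4)
Cycle lengths: 2, 2, 2
Order = lcm(2, 2, 2) = 2

ord(σ) = 2


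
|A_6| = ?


|A_n| = n!/2 (even permutations)
|A_6| = 6!/2 = 720/2 = 360

|A_6| = 360


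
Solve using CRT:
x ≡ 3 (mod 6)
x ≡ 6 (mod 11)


m₁ = 6, m₂ = 11, gcd = 1, so CRT applies. M = m₁·m₂ = 66
Let M₁ = M/m₁ = 11, M₂ = M/m₂ = 6
Find y₁ ≡ M₁⁻¹ (mod m₁): 11⁻¹ ≡ 5 (mod 6)
Find y₂ ≡ M₂⁻¹ (mod m₂): 6⁻¹ ≡ 2 (mod 11)
x = a₁·M₁·y₁ + a₂·M₂·y₂ = 3·11·5 + 6·6·2 = 237
Reduce mod 66: x ≡ 39
Check: 39 mod 6 = 3 ✓, 39 mod 11 = 6 ✓

x ≡ 39 (mod 66)


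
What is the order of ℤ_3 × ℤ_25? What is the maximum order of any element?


|ℤ_3 × ℤ_25| = 3 × 25 = 75
Max element order = lcm(3,25) = 75
Cyclic? Yes (gcd=1)

|ℤ_3×ℤ_25| = 75, max element order = 75


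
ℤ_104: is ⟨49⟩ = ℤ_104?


g generates ℤ_n iff gcd(g, n) = 1
gcd(49, 104) = 1
Since gcd = 1, 49 is a generator.

Yes, 49 generates ℤ_104


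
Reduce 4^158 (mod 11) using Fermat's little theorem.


Fermat's little theorem: if p is prime and gcd(a,p)=1, then a^(p-1) ≡ 1 (mod p)
p = 11 is prime, gcd(4,11) = 1
Reduce exponent: 158 mod 10 = 8
So 4^158 ≡ 4^8 (mod 11)
4^8 mod 11 = 9

4^158 ≡ 9 (mod 11)


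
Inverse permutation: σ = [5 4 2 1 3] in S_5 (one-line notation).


To find σ⁻¹, swap domain and range:
σ(1) = 5 → σ⁻¹(5) = 1
σ(2) = 4 → σ⁻¹(4) = 2
σ(3) = 2 → σ⁻¹(2) = 3
σ(4) = 1 → σ⁻¹(1) = 4
σ(5) = 3 → σ⁻¹(3) = 5

σ⁻¹ = [4 3 5 2 1]


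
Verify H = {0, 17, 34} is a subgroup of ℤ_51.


Subgroup test for H = {0, 17, 34} in (ℤ_51, +):
(1) 0 ∈ H? Yes
(2) Closure: for all a,b ∈ H, (a+b) mod 51 ∈ H? Yes
(3) Inverses: for all a ∈ H, -a mod 51 ∈ H? Yes

Yes, H is a subgroup of ℤ_51


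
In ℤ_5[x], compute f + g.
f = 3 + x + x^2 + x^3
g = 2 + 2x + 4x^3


Add coefficients mod 5:
x^0: 3 + 2 = 0 (mod 5)
x^1: 1 + 2 = 3 (mod 5)
x^2: 1 + 0 = 1 (mod 5)
x^3: 1 + 4 = 0 (mod 5)
Result: 3x + x^2

f + g = 3x + x^2


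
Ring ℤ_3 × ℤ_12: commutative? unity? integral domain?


Direct product ring; commutative with unity (1,1); but (1,0)·(0,1) = (0,0) gives zero divisors, so not an integral domain
Commutative: Yes
Integral domain: No
Has unity: Yes

ℤ_3 × ℤ_12: Commutative=Yes, Unity=Yes


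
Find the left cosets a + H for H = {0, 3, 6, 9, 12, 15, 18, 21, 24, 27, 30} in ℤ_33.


H = {0, 3, 6, 9, 12, 15, 18, 21, 24, 27, 30}, |H| = 11
Number of cosets = |G|/|H| = 33/11 = 3
0 + H = {0, 3, 6, 9, 12, 15, 18, 21, 24, 27, 30}
1 + H = {1, 4, 7, 10, 13, 16, 19, 22, 25, 28, 31}
2 + H = {2, 5, 8, 11, 14, 17, 20, 23, 26, 29, 32}

Cosets: 0+H={0,3,6,9,12,15,18,21,24,27,30}; 1+H={1,4,7,10,13,16,19,22,25,28,31}; 2+H={2,5,8,11,14,17,20,23,26,29,32}


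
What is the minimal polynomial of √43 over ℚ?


√43 satisfies x² - 43 = 0, irreducible over ℚ since 43 is squarefree

Minimal polynomial: x² - 43


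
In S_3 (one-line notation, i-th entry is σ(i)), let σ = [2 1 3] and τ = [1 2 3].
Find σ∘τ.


σ∘τ: apply τ first, then σ
1 →τ 1 →σ 2
2 →τ 2 →σ 1
3 →τ 3 →σ 3

σ∘τ = [2 1 3]


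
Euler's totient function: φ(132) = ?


Factor n: 132 = 2^2 × 3 × 11
φ(n) = n · ∏(1 - 1/p) over distinct primes p | n
φ(132) = 132 · (1 - 1/2) · (1 - 1/3) · (1 - 1/11) = 40

φ(132) = 40


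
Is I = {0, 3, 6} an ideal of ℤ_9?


Check ideal conditions for I = {0, 3, 6} in ℤ_9:
(1) I is an additive subgroup? Yes
(2) For r ∈ ℤ_9 and a ∈ I: r·a ∈ I? Yes

Yes, I is an ideal of ℤ_9


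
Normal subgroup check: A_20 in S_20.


H = A_20 in S_20
A_20 has index 2 in S_20, and every subgroup of index 2 is normal

Yes, normal subgroup


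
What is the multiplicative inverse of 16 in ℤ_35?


Use the extended Euclidean algorithm to write 1 = 16·s + 35·t; then s mod 35 is the inverse.
Euclidean algorithm:
  16 = 0·35 + 16
  35 = 2·16 + 3
  16 = 5·3 + 1
  3 = 3·1 + 0
gcd(16,35) = 1
Back-substitution gives: 16·(11) + 35·(-5) = 1
So 16⁻¹ ≡ 11 ≡ 11 (mod 35)
Check: 16 × 11 = 176 ≡ 1 (mod 35) ✓

16⁻¹ ≡ 11 (mod 35)


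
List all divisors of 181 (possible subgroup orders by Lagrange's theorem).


Lagrange's theorem: |H| divides |G|
|G| = 181
Divisors of 181: 1, 181

Possible subgroup orders: {1, 181}


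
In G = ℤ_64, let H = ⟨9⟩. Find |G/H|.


|⟨9⟩| = n / gcd(9, 64) = 64 / 1 = 64
H is normal (ℤ_64 is abelian).
|G/H| = |G| / |H| = 64 / 64 = 1

|G/H| = 1


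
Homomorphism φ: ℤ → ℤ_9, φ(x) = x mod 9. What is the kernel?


Kernel = preimage of identity
ker(φ) = {x ∈ ℤ : x ≡ 0 (mod 9)} = 9ℤ = {0, ±9, ±18, ...}

ker(φ) = 9ℤ


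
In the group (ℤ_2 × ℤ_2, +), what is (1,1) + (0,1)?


Operation: componentwise addition mod (2, 2)
(1,1) + (0,1) = ((a₁+b₁) mod 2, (a₂+b₂) mod 2) with a = (1,1), b = (0,1)

(1,1) + (0,1) = (1,0)


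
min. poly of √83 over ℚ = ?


√83 satisfies x² - 83 = 0, irreducible over ℚ since 83 is squarefree

Minimal polynomial: x² - 83


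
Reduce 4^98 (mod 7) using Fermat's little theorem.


Fermat's little theorem: if p is prime and gcd(a,p)=1, then a^(p-1) ≡ 1 (mod p)
p = 7 is prime, gcd(4,7) = 1
Reduce exponent: 98 mod 6 = 2
So 4^98 ≡ 4^2 (mod 7)
4^2 mod 7 = 2

4^98 ≡ 2 (mod 7)


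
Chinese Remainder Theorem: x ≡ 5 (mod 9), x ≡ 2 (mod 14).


m₁ = 9, m₂ = 14, gcd = 1, so CRT applies. M = m₁·m₂ = 126
Let M₁ = M/m₁ = 14, M₂ = M/m₂ = 9
Find y₁ ≡ M₁⁻¹ (mod m₁): 14⁻¹ ≡ 2 (mod 9)
Find y₂ ≡ M₂⁻¹ (mod m₂): 9⁻¹ ≡ 11 (mod 14)
x = a₁·M₁·y₁ + a₂·M₂·y₂ = 5·14·2 + 2·9·11 = 338
Reduce mod 126: x ≡ 86
Check: 86 mod 9 = 5 ✓, 86 mod 14 = 2 ✓

x ≡ 86 (mod 126)


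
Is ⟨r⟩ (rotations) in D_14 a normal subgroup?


H = ⟨r⟩ (rotations) in D_14
The rotation subgroup ⟨r⟩ has index 2 in D_14, so it is normal

Yes, normal subgroup


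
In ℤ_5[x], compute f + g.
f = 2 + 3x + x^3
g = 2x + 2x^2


Add coefficients mod 5:
x^0: 2 + 0 = 2 (mod 5)
x^1: 3 + 2 = 0 (mod 5)
x^2: 0 + 2 = 2 (mod 5)
x^3: 1 + 0 = 1 (mod 5)
Result: 2 + 2x^2 + x^3

f + g = 2 + 2x^2 + x^3


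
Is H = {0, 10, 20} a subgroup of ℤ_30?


Subgroup test for H = {0, 10, 20} in (ℤ_30, +):
(1) 0 ∈ H? Yes
(2) Closure: for all a,b ∈ H, (a+b) mod 30 ∈ H? Yes
(3) Inverses: for all a ∈ H, -a mod 30 ∈ H? Yes

Yes, H is a subgroup of ℤ_30


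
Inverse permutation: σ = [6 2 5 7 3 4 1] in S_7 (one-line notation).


To find σ⁻¹, swap domain and range:
σ(1) = 6 → σ⁻¹(6) = 1
σ(2) = 2 → σ⁻¹(2) = 2
σ(3) = 5 → σ⁻¹(5) = 3
σ(4) = 7 → σ⁻¹(7) = 4
σ(5) = 3 → σ⁻¹(3) = 5
σ(6) = 4 → σ⁻¹(4) = 6
σ(7) = 1 → σ⁻¹(1) = 7

σ⁻¹ = [7 2 5 6 3 1 4]


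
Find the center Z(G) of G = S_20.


Z(G) = {g ∈ G | gx = xg for all x ∈ G}
S_n is non-abelian for n ≥ 3; Z(S_20) is trivial

Z(S_20) = {e}


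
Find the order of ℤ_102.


ℤ_n has n elements.

|ℤ_102| = 102


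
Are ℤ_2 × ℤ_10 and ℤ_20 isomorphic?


Comparing ℤ_2 × ℤ_10 and ℤ_20:
gcd(2,10) = 2 ≠ 1. Max element order in ℤ_2×ℤ_10 is lcm(2,10) = 10 < 20, so it has no element of order 20

No, ℤ_2 × ℤ_10 ≇ ℤ_20


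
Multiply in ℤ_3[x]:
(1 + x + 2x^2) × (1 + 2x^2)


Expand and collect like terms; reduce coefficients mod 3:
x^0: 1·1 = 1 ≡ 1 (mod 3)
x^1: 1·0 + 1·1 = 1 ≡ 1 (mod 3)
x^2: 1·2 + 1·0 + 2·1 = 4 ≡ 1 (mod 3)
x^3: 1·2 + 2·0 = 2 ≡ 2 (mod 3)
x^4: 2·2 = 4 ≡ 1 (mod 3)
Result: 1 + x + x^2 + 2x^3 + x^4

f · g = 1 + x + x^2 + 2x^3 + x^4


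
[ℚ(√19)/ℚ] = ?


√19 has minimal polynomial x² - 19 (irreducible over ℚ since 19 is squarefree)

[ℚ(√19)/ℚ] = 2


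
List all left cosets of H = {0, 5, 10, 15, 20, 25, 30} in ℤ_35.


H = {0, 5, 10, 15, 20, 25, 30}, |H| = 7
Number of cosets = |G|/|H| = 35/7 = 5
0 + H = {0, 5, 10, 15, 20, 25, 30}
1 + H = {1, 6, 11, 16, 21, 26, 31}
2 + H = {2, 7, 12, 17, 22, 27, 32}
3 + H = {3, 8, 13, 18, 23, 28, 33}
4 + H = {4, 9, 14, 19, 24, 29, 34}

Cosets: 0+H={0,5,10,15,20,25,30}; 1+H={1,6,11,16,21,26,31}; 2+H={2,7,12,17,22,27,32}; 3+H={3,8,13,18,23,28,33}; 4+H={4,9,14,19,24,29,34}


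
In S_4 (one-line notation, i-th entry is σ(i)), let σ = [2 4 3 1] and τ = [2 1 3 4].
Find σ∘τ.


σ∘τ: apply τ first, then σ
1 →τ 2 →σ 4
2 →τ 1 →σ 2
3 →τ 3 →σ 3
4 →τ 4 →σ 1

σ∘τ = [4 2 3 1]


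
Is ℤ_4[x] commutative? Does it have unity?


ℤ_4 has zero divisors (2·2 ≡ 0), and these lift to constant zero divisors in ℤ_4[x]; so not an integral domain
Commutative: Yes
Integral domain: No
Has unity: Yes

ℤ_4[x]: Commutative=Yes, Unity=Yes


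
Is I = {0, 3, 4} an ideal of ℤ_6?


Check ideal conditions for I = {0, 3, 4} in ℤ_6:
(1) I is an additive subgroup? No
(2) For r ∈ ℤ_6 and a ∈ I: r·a ∈ I? No  [counterexample: r=2, a=4, r·a mod 6 = 2 ∉ I]

No, I is not an ideal of ℤ_6


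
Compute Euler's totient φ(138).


Factor n: 138 = 2 × 3 × 23
φ(n) = n · ∏(1 - 1/p) over distinct primes p | n
φ(138) = 138 · (1 - 1/2) · (1 - 1/3) · (1 - 1/23) = 44

φ(138) = 44


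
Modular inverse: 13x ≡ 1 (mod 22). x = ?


Use the extended Euclidean algorithm to write 1 = 13·s + 22·t; then s mod 22 is the inverse.
Euclidean algorithm:
  13 = 0·22 + 13
  22 = 1·13 + 9
  13 = 1·9 + 4
  9 = 2·4 + 1
  4 = 4·1 + 0
gcd(13,22) = 1
Back-substitution gives: 13·(-5) + 22·(3) = 1
So 13⁻¹ ≡ -5 ≡ 17 (mod 22)
Check: 13 × 17 = 221 ≡ 1 (mod 22) ✓

13⁻¹ ≡ 17 (mod 22)


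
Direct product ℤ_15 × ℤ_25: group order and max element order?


|ℤ_15 × ℤ_25| = 15 × 25 = 375
Max element order = lcm(15,25) = 75
Cyclic? No (gcd=5)

|ℤ_15×ℤ_25| = 375, max element order = 75


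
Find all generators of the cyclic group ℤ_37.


g generates ℤ_n iff gcd(g,n) = 1
Prime factors of 37: 37
Generators are g ∈ {1,...,36} not divisible by any of these primes.
Generators: {1, 2, 3, 4, 5, 6, 7, 8, 9, 10, 11, 12, 13, 14, 15, 16, 17, 18, 19, 20, 21, 22, 23, 24, 25, 26, 27, 28, 29, 30, 31, 32, 33, 34, 35, 36}
Number of generators = φ(37) = 36

Generators of ℤ_37 = {1, 2, 3, 4, 5, 6, 7, 8, 9, 10, 11, 12, 13, 14, 15, 16, 17, 18, 19, 20, 21, 22, 23, 24, 25, 26, 27, 28, 29, 30, 31, 32, 33, 34, 35, 36}


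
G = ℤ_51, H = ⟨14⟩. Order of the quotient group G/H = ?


|⟨14⟩| = n / gcd(14, 51) = 51 / 1 = 51
H is normal (ℤ_51 is abelian).
|G/H| = |G| / |H| = 51 / 51 = 1

|G/H| = 1


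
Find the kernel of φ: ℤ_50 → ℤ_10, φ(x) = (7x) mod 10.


Kernel = preimage of identity
ker(φ) = {x ∈ ℤ_50 : 7x ≡ 0 (mod 10)}. Since 10 | 50, φ is well-defined. The kernel is the cyclic subgroup ⟨10⟩ of ℤ_50 (order 5), i.e. {0, 10, 20, 30, 40}

ker(φ) = {0, 10, 20, 30, 40}


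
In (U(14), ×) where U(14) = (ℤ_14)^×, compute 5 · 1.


Operation: multiplication mod 14
5 · 1 = (a × b) mod 14 with a = 5, b = 1

5 · 1 = 5


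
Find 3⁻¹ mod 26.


Use the extended Euclidean algorithm to write 1 = 3·s + 26·t; then s mod 26 is the inverse.
Euclidean algorithm:
  3 = 0·26 + 3
  26 = 8·3 + 2
  3 = 1·2 + 1
  2 = 2·1 + 0
gcd(3,26) = 1
Back-substitution gives: 3·(9) + 26·(-1) = 1
So 3⁻¹ ≡ 9 ≡ 9 (mod 26)
Check: 3 × 9 = 27 ≡ 1 (mod 26) ✓

3⁻¹ ≡ 9 (mod 26)


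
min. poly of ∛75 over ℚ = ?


∛75 satisfies x³ - 75 = 0, irreducible over ℚ (no rational root; 75 is not a perfect cube)

Minimal polynomial: x³ - 75


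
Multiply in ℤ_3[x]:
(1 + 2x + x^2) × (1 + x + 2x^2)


Expand and collect like terms; reduce coefficients mod 3:
x^0: 1·1 = 1 ≡ 1 (mod 3)
x^1: 1·1 + 2·1 = 3 ≡ 0 (mod 3)
x^2: 1·2 + 2·1 + 1·1 = 5 ≡ 2 (mod 3)
x^3: 2·2 + 1·1 = 5 ≡ 2 (mod 3)
x^4: 1·2 = 2 ≡ 2 (mod 3)
Result: 1 + 2x^2 + 2x^3 + 2x^4

f · g = 1 + 2x^2 + 2x^3 + 2x^4


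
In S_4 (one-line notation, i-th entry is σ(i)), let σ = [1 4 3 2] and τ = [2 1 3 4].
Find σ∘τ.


σ∘τ: apply τ first, then σ
1 →τ 2 →σ 4
2 →τ 1 →σ 1
3 →τ 3 →σ 3
4 →τ 4 →σ 2

σ∘τ = [4 1 3 2]


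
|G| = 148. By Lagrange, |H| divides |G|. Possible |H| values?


Lagrange's theorem: |H| divides |G|
|G| = 148
Divisors of 148: 1, 2, 4, 37, 74, 148

Possible subgroup orders: {1, 2, 4, 37, 74, 148}


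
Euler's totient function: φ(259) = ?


Factor n: 259 = 7 × 37
φ(n) = n · ∏(1 - 1/p) over distinct primes p | n
φ(259) = 259 · (1 - 1/7) · (1 - 1/37) = 216

φ(259) = 216


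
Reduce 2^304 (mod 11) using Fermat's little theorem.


Fermat's little theorem: if p is prime and gcd(a,p)=1, then a^(p-1) ≡ 1 (mod p)
p = 11 is prime, gcd(2,11) = 1
Reduce exponent: 304 mod 10 = 4
So 2^304 ≡ 2^4 (mod 11)
2^4 mod 11 = 5

2^304 ≡ 5 (mod 11)


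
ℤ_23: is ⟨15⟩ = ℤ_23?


g generates ℤ_n iff gcd(g, n) = 1
gcd(15, 23) = 1
Since gcd = 1, 15 is a generator.

Yes, 15 generates ℤ_23


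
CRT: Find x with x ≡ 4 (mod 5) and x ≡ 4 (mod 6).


m₁ = 5, m₂ = 6, gcd = 1, so CRT applies. M = m₁·m₂ = 30
Let M₁ = M/m₁ = 6, M₂ = M/m₂ = 5
Find y₁ ≡ M₁⁻¹ (mod m₁): 6⁻¹ ≡ 1 (mod 5)
Find y₂ ≡ M₂⁻¹ (mod m₂): 5⁻¹ ≡ 5 (mod 6)
x = a₁·M₁·y₁ + a₂·M₂·y₂ = 4·6·1 + 4·5·5 = 124
Reduce mod 30: x ≡ 4
Check: 4 mod 5 = 4 ✓, 4 mod 6 = 4 ✓

x ≡ 4 (mod 30)


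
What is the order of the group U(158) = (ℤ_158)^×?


U(n) is the group of units mod n; |U(n)| = φ(n)
|U(158)| = φ(158) = 78

|U(158) = (ℤ_158)^×| = 78


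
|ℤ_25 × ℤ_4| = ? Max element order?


|ℤ_25 × ℤ_4| = 25 × 4 = 100
Max element order = lcm(25,4) = 100
Cyclic? Yes (gcd=1)

|ℤ_25×ℤ_4| = 100, max element order = 100


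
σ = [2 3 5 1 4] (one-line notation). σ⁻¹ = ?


To find σ⁻¹, swap domain and range:
σ(1) = 2 → σ⁻¹(2) = 1
σ(2) = 3 → σ⁻¹(3) = 2
σ(3) = 5 → σ⁻¹(5) = 3
σ(4) = 1 → σ⁻¹(1) = 4
σ(5) = 4 → σ⁻¹(4) = 5

σ⁻¹ = [4 1 2 5 3]


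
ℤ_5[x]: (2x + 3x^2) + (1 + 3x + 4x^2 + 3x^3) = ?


Add coefficients mod 5:
x^0: 0 + 1 = 1 (mod 5)
x^1: 2 + 3 = 0 (mod 5)
x^2: 3 + 4 = 2 (mod 5)
x^3: 0 + 3 = 3 (mod 5)
Result: 1 + 2x^2 + 3x^3

f + g = 1 + 2x^2 + 3x^3


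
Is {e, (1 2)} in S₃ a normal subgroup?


H = {e, (1 2)} in S₃
(1 3)(1 2)(1 3)⁻¹ = (2 3) ∉ {e, (1 2)}, so it is not normal

No, not a normal subgroup


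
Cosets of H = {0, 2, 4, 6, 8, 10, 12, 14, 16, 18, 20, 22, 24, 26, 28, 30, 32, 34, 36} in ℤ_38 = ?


H = {0, 2, 4, 6, 8, 10, 12, 14, 16, 18, 20, 22, 24, 26, 28, 30, 32, 34, 36}, |H| = 19
Number of cosets = |G|/|H| = 38/19 = 2
0 + H = {0, 2, 4, 6, 8, 10, 12, 14, 16, 18, 20, 22, 24, 26, 28, 30, 32, 34, 36}
1 + H = {1, 3, 5, 7, 9, 11, 13, 15, 17, 19, 21, 23, 25, 27, 29, 31, 33, 35, 37}

Cosets: 0+H={0,2,4,6,8,10,12,14,16,18,20,22,24,26,28,30,32,34,36}; 1+H={1,3,5,7,9,11,13,15,17,19,21,23,25,27,29,31,33,35,37}


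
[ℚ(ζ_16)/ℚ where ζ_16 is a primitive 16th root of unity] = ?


[ℚ(ζ_n):ℚ] = deg Φ_n(x) = φ(n). Here φ(16) = 8

[ℚ(ζ_16)/ℚ where ζ_16 is a primitive 16th root of unity] = 8


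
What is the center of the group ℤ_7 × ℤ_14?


Z(G) = {g ∈ G | gx = xg for all x ∈ G}
Direct product of abelian groups is abelian, so Z(G) = G

Z(ℤ_7 × ℤ_14) = ℤ_7 × ℤ_14


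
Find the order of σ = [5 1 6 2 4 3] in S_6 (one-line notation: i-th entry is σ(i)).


Cycle decomposition: (1 5 4 2) (3 6)
Cycle lengths: 4, 2
Order = lcm(4, 2) = 4

ord(σ) = 4


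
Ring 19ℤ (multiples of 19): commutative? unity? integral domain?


19ℤ is a commutative ring under +,× but has no multiplicative identity (1 ∉ 19ℤ); it has no zero divisors, but without unity it is not an integral domain
Commutative: Yes
Integral domain: No
Has unity: No

19ℤ (multiples of 19): Commutative=Yes, Unity=No
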